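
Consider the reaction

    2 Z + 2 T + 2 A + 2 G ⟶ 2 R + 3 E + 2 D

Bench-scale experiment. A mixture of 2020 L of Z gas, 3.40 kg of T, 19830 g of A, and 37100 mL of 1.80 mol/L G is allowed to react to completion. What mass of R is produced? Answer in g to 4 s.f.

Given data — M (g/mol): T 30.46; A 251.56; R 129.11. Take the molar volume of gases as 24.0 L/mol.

8622 g

n(Z) = 2020 / 24.0 = 84.17 mol
n(T) = 3.400×1000 / 30.46 = 111.6 mol
n(A) = 19830 / 251.56 = 78.83 mol
n(G) = 1.80 × 37100/1000 = 66.78 mol
n/ν for Z = 84.17/2 = 42.09
n/ν for T = 111.6/2 = 55.80
n/ν for A = 78.83/2 = 39.42
n/ν for G = 66.78/2 = 33.39
Smallest n/ν is G → limiting reagent.
n(R) = (2/2) × 66.78 = 66.78 mol
mass = 66.78 × 129.11 = 8622 g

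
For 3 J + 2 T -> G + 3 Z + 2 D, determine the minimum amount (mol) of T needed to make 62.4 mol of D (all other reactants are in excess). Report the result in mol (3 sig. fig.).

n(D) = 62.40 mol
n(T) = (2/2) × 62.40 = 62.40 mol

62.4 mol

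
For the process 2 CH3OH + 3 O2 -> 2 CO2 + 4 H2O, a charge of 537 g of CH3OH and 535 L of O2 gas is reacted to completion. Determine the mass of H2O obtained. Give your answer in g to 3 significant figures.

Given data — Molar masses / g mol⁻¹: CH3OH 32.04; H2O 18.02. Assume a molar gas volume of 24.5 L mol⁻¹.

n(CH3OH) = 537.0 / 32.04 = 16.76 mol
n(O2) = 535.0 / 24.5 = 21.84 mol
n/ν for CH3OH = 16.76/2 = 8.380
n/ν for O2 = 21.84/3 = 7.280
Smallest n/ν is O2 → limiting reagent.
n(H2O) = (4/3) × 21.84 = 29.12 mol
mass = 29.12 × 18.02 = 524.7 g

525 g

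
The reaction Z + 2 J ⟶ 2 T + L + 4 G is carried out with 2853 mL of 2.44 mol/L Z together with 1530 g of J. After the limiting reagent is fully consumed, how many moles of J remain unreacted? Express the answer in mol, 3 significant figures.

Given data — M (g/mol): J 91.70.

n(Z) = 2.44 × 2853/1000 = 6.961 mol
n(J) = 1530 / 91.70 = 16.68 mol
n/ν for Z = 6.961/1 = 6.961
n/ν for J = 16.68/2 = 8.340
Smallest n/ν is Z → limiting reagent.
J consumed = (2/1) × 6.961 = 13.92 mol
J remaining = 16.68 − 13.92 = 2.760 mol

2.76 mol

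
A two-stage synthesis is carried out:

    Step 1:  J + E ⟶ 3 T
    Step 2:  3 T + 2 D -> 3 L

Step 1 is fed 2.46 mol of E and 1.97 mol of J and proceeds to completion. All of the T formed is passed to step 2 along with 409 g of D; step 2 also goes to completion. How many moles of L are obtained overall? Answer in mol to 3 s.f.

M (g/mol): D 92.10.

5.91 mol

Step 1:
n(E) = 2.460 mol
n(J) = 1.970 mol
n/ν → E: 2.460, J: 1.970; J is limiting.
n(T) produced = (3/1) × 1.970 = 5.910 mol
Step 2:
n(T) available = 5.910 mol
n(D) = 409.0 / 92.10 = 4.441 mol
n/ν → T: 1.970, D: 2.221; T is limiting.
n(L) = (3/3) × 5.910 = 5.910 mol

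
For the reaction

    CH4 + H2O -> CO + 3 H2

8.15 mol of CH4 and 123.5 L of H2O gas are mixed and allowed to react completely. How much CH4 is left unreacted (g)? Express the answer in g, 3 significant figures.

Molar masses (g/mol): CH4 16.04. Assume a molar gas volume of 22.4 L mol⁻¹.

42.3 g

n(CH4) = 8.150 mol
n(H2O) = 123.5 / 22.4 = 5.513 mol
n/ν for CH4 = 8.150/1 = 8.150
n/ν for H2O = 5.513/1 = 5.513
Smallest n/ν is H2O → limiting reagent.
CH4 consumed = (1/1) × 5.513 = 5.513 mol
CH4 remaining = 8.150 − 5.513 = 2.637 mol
mass = 2.637 × 16.04 = 42.30 g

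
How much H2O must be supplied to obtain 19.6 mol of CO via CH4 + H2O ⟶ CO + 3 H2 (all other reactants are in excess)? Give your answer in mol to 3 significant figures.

n(CO) = 19.60 mol
n(H2O) = (1/1) × 19.60 = 19.60 mol

19.6 mol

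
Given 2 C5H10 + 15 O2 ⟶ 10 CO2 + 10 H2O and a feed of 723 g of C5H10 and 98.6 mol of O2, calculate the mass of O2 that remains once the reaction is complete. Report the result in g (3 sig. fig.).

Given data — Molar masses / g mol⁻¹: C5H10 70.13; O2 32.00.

681 g

n(C5H10) = 723.0 / 70.13 = 10.31 mol
n(O2) = 98.60 mol
n/ν for C5H10 = 10.31/2 = 5.155
n/ν for O2 = 98.60/15 = 6.573
Smallest n/ν is C5H10 → limiting reagent.
O2 consumed = (15/2) × 10.31 = 77.33 mol
O2 remaining = 98.60 − 77.33 = 21.27 mol
mass = 21.27 × 32.00 = 680.6 g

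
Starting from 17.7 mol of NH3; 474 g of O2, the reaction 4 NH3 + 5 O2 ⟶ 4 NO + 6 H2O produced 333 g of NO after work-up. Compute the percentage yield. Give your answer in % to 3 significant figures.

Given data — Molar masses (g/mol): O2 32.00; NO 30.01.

n(NH3) = 17.70 mol
n(O2) = 474.0 / 32.00 = 14.81 mol
n/ν for NH3 = 17.70/4 = 4.425
n/ν for O2 = 14.81/5 = 2.962
Smallest n/ν is O2 → limiting reagent.
theoretical n(NO) = (4/5) × 14.81 = 11.85 mol → 355.6 g
% yield = 333 / 355.6 × 100 = 93.64 %

93.6 %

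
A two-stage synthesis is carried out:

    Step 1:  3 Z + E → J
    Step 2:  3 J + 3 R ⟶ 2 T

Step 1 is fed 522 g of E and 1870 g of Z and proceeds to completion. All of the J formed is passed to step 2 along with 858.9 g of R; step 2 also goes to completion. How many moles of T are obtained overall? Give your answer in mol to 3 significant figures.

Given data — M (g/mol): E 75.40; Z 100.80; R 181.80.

3.15 mol

Step 1:
n(E) = 522.0 / 75.40 = 6.923 mol
n(Z) = 1870 / 100.80 = 18.55 mol
n/ν for E = 6.923/1 = 6.923
n/ν for Z = 18.55/3 = 6.183
Smallest n/ν is Z → limiting reagent.
n(J) produced = (1/3) × 18.55 = 6.183 mol
Step 2:
n(J) available = 6.183 mol
n(R) = 858.9 / 181.80 = 4.724 mol
n/ν for J = 6.183/3 = 2.061
n/ν for R = 4.724/3 = 1.575
Smallest n/ν is R → limiting reagent.
n(T) = (2/3) × 4.724 = 3.149 mol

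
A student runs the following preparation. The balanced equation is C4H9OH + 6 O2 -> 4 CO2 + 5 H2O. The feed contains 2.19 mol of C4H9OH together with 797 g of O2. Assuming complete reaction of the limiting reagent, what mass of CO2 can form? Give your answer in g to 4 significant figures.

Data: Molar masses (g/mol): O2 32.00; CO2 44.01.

385.5 g

n(C4H9OH) = 2.190 mol
n(O2) = 797.0 / 32.00 = 24.91 mol
n/ν for C4H9OH = 2.190/1 = 2.190
n/ν for O2 = 24.91/6 = 4.152
Smallest n/ν is C4H9OH → limiting reagent.
n(CO2) = (4/1) × 2.190 = 8.760 mol
mass = 8.760 × 44.01 = 385.5 g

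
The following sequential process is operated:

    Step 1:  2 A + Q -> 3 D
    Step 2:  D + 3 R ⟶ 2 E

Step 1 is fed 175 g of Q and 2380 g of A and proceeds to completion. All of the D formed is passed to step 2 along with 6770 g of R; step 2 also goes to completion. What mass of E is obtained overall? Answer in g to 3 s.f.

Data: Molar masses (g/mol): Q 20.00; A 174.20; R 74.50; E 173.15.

7100 g

Step 1:
n(Q) = 175.0 / 20.00 = 8.750 mol
n(A) = 2380 / 174.20 = 13.66 mol
n/ν for Q = 8.750/1 = 8.750
n/ν for A = 13.66/2 = 6.830
Smallest n/ν is A → limiting reagent.
n(D) produced = (3/2) × 13.66 = 20.49 mol
Step 2:
n(D) available = 20.49 mol
n(R) = 6770 / 74.50 = 90.87 mol
n/ν for D = 20.49/1 = 20.49
n/ν for R = 90.87/3 = 30.29
Smallest n/ν is D → limiting reagent.
n(E) = (2/1) × 20.49 = 40.98 mol
mass = 40.98 × 173.15 = 7096 g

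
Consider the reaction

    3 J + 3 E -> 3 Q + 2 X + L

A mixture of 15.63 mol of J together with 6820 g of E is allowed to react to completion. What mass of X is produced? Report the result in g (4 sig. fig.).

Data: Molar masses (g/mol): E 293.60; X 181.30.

n(J) = 15.63 mol
n(E) = 6820 / 293.60 = 23.23 mol
n/ν → J: 5.210, E: 7.743; J is limiting.
n(X) = (2/3) × 15.63 = 10.42 mol
mass = 10.42 × 181.30 = 1889 g

1889 g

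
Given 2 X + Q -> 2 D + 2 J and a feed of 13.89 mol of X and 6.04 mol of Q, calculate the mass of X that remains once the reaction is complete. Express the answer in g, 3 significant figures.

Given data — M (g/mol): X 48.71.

88.2 g

n(X) = 13.89 mol
n(Q) = 6.040 mol
n/ν for X = 13.89/2 = 6.945
n/ν for Q = 6.040/1 = 6.040
Smallest n/ν is Q → limiting reagent.
X consumed = (2/1) × 6.040 = 12.08 mol
X remaining = 13.89 − 12.08 = 1.810 mol
mass = 1.810 × 48.71 = 88.17 g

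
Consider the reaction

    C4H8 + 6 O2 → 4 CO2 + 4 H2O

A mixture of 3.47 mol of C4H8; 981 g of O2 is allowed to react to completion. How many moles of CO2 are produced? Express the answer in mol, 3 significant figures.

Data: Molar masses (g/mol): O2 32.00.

13.9 mol

n(C4H8) = 3.470 mol
n(O2) = 981.0 / 32.00 = 30.66 mol
n/ν → C4H8: 3.470, O2: 5.110; C4H8 is limiting.
n(CO2) = (4/1) × 3.470 = 13.88 mol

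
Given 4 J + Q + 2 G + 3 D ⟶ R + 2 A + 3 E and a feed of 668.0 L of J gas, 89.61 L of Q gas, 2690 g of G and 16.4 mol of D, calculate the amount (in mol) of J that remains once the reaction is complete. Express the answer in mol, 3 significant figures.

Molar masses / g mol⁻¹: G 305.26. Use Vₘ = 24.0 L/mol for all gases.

12.9 mol

n(J) = 668.0 / 24.0 = 27.83 mol
n(Q) = 89.61 / 24.0 = 3.734 mol
n(G) = 2690 / 305.26 = 8.812 mol
n(D) = 16.40 mol
n/ν for J = 27.83/4 = 6.958
n/ν for Q = 3.734/1 = 3.734
n/ν for G = 8.812/2 = 4.406
n/ν for D = 16.40/3 = 5.467
Smallest n/ν is Q → limiting reagent.
J consumed = (4/1) × 3.734 = 14.94 mol
J remaining = 27.83 − 14.94 = 12.89 mol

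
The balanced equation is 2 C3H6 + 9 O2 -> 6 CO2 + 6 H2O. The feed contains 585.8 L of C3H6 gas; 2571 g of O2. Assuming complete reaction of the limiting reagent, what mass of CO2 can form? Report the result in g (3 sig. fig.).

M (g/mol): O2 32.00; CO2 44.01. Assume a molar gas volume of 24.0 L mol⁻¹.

n(C3H6) = 585.8 / 24.0 = 24.41 mol
n(O2) = 2571 / 32.00 = 80.34 mol
n/ν for C3H6 = 24.41/2 = 12.21
n/ν for O2 = 80.34/9 = 8.927
Smallest n/ν is O2 → limiting reagent.
n(CO2) = (6/9) × 80.34 = 53.56 mol
mass = 53.56 × 44.01 = 2357 g

2360 g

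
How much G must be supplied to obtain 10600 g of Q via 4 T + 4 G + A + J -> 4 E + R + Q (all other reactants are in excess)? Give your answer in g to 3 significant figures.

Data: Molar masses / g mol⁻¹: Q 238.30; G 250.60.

44600 g

n(Q) = 10600 / 238.30 = 44.48 mol
n(G) = (4/1) × 44.48 = 177.9 mol
mass = 177.9 × 250.60 = 44580 g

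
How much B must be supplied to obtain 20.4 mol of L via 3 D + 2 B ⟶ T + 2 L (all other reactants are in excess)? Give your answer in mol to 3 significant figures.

n(L) = 20.40 mol
n(B) = (2/2) × 20.40 = 20.40 mol

20.4 mol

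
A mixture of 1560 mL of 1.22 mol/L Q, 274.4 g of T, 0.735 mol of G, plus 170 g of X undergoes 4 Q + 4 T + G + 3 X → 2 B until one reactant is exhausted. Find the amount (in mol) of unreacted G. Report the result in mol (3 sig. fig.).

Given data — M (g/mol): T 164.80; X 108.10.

0.319 mol

n(Q) = 1.22 × 1560/1000 = 1.903 mol
n(T) = 274.4 / 164.80 = 1.665 mol
n(G) = 0.7350 mol
n(X) = 170.0 / 108.10 = 1.573 mol
n/ν for Q = 1.903/4 = 0.4758
n/ν for T = 1.665/4 = 0.4163
n/ν for G = 0.7350/1 = 0.7350
n/ν for X = 1.573/3 = 0.5243
Smallest n/ν is T → limiting reagent.
G consumed = (1/4) × 1.665 = 0.4163 mol
G remaining = 0.7350 − 0.4163 = 0.3187 mol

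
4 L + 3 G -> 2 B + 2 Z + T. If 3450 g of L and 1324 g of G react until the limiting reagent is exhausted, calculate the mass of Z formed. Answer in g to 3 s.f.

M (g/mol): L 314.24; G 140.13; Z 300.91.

1650 g

n(L) = 3450 / 314.24 = 10.98 mol
n(G) = 1324 / 140.13 = 9.448 mol
n/ν for L = 10.98/4 = 2.745
n/ν for G = 9.448/3 = 3.149
Smallest n/ν is L → limiting reagent.
n(Z) = (2/4) × 10.98 = 5.490 mol
mass = 5.490 × 300.91 = 1652 g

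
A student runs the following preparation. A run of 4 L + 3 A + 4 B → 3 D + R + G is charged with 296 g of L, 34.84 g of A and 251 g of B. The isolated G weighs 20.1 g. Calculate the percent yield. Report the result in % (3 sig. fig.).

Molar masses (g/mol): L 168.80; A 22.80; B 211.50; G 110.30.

n(L) = 296.0 / 168.80 = 1.754 mol
n(A) = 34.84 / 22.80 = 1.528 mol
n(B) = 251.0 / 211.50 = 1.187 mol
n/ν for L = 1.754/4 = 0.4385
n/ν for A = 1.528/3 = 0.5093
n/ν for B = 1.187/4 = 0.2968
Smallest n/ν is B → limiting reagent.
theoretical n(G) = (1/4) × 1.187 = 0.2968 mol → 32.74 g
% yield = 20.1 / 32.74 × 100 = 61.39 %

61.4 %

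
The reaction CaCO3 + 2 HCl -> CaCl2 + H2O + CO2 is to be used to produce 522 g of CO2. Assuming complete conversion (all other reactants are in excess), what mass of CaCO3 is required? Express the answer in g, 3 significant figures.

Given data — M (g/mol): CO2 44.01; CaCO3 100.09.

n(CO2) = 522 / 44.01 = 11.86 mol
n(CaCO3) = (1/1) × 11.86 = 11.86 mol
mass = 11.86 × 100.09 = 1187 g

1190 g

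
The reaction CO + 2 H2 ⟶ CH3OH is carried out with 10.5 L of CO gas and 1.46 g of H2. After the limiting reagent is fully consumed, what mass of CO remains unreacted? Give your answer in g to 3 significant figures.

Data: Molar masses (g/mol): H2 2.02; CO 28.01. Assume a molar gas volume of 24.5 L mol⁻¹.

1.88 g

n(CO) = 10.50 / 24.5 = 0.4286 mol
n(H2) = 1.460 / 2.02 = 0.7228 mol
n/ν → CO: 0.4286, H2: 0.3614; H2 is limiting.
CO consumed = (1/2) × 0.7228 = 0.3614 mol
CO remaining = 0.4286 − 0.3614 = 0.06720 mol
mass = 0.06720 × 28.01 = 1.882 g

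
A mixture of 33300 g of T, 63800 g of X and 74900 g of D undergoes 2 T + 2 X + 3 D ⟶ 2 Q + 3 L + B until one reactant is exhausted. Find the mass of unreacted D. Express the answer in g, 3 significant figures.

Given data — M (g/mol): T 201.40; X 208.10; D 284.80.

n(T) = 33300 / 201.40 = 165.3 mol
n(X) = 63800 / 208.10 = 306.6 mol
n(D) = 74900 / 284.80 = 263.0 mol
n/ν for T = 165.3/2 = 82.65
n/ν for X = 306.6/2 = 153.3
n/ν for D = 263.0/3 = 87.67
Smallest n/ν is T → limiting reagent.
D consumed = (3/2) × 165.3 = 248.0 mol
D remaining = 263.0 − 248.0 = 15.00 mol
mass = 15.00 × 284.80 = 4272 g

4270 g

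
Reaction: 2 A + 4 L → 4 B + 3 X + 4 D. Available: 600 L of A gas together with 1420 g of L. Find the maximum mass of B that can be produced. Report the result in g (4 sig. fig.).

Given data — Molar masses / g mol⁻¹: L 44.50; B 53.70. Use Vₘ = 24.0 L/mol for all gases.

n(A) = 600.0 / 24.0 = 25.00 mol
n(L) = 1420 / 44.50 = 31.91 mol
n/ν for A = 25.00/2 = 12.50
n/ν for L = 31.91/4 = 7.978
Smallest n/ν is L → limiting reagent.
n(B) = (4/4) × 31.91 = 31.91 mol
mass = 31.91 × 53.70 = 1714 g

1714 g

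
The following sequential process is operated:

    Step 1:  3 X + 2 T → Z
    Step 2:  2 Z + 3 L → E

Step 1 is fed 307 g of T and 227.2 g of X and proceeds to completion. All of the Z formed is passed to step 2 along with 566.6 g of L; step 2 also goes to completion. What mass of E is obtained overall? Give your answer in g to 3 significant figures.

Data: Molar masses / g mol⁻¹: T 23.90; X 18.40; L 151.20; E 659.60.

Step 1:
n(T) = 307.0 / 23.90 = 12.85 mol
n(X) = 227.2 / 18.40 = 12.35 mol
n/ν for T = 12.85/2 = 6.425
n/ν for X = 12.35/3 = 4.117
Smallest n/ν is X → limiting reagent.
n(Z) produced = (1/3) × 12.35 = 4.117 mol
Step 2:
n(Z) available = 4.117 mol
n(L) = 566.6 / 151.20 = 3.747 mol
n/ν for Z = 4.117/2 = 2.059
n/ν for L = 3.747/3 = 1.249
Smallest n/ν is L → limiting reagent.
n(E) = (1/3) × 3.747 = 1.249 mol
mass = 1.249 × 659.60 = 823.8 g

824 g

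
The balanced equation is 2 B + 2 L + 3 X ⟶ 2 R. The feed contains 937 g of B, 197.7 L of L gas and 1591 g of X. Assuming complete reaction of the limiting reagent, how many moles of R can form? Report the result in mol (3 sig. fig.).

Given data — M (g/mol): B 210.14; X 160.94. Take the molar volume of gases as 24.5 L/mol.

4.46 mol

n(B) = 937.0 / 210.14 = 4.459 mol
n(L) = 197.7 / 24.5 = 8.069 mol
n(X) = 1591 / 160.94 = 9.886 mol
n/ν → B: 2.230, L: 4.035, X: 3.295; B is limiting.
n(R) = (2/2) × 4.459 = 4.459 mol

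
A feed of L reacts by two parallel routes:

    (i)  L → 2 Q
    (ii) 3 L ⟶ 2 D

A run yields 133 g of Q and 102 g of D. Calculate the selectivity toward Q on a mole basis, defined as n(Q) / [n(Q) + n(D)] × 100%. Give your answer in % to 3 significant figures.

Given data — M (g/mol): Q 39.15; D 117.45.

n(Q) = 133 / 39.15 = 3.397 mol
n(D) = 102 / 117.45 = 0.8685 mol
selectivity = 3.397/(3.397+0.8685) × 100 = 79.64 %

79.6 %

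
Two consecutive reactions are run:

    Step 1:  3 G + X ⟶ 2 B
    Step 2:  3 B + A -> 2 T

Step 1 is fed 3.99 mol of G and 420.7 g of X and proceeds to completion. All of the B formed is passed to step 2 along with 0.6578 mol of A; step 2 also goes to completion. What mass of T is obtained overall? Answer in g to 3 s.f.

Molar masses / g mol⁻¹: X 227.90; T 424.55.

559 g

Step 1:
n(G) = 3.990 mol
n(X) = 420.7 / 227.90 = 1.846 mol
n/ν for G = 3.990/3 = 1.330
n/ν for X = 1.846/1 = 1.846
Smallest n/ν is G → limiting reagent.
n(B) produced = (2/3) × 3.990 = 2.660 mol
Step 2:
n(B) available = 2.660 mol
n(A) = 0.6578 mol
n/ν for B = 2.660/3 = 0.8867
n/ν for A = 0.6578/1 = 0.6578
Smallest n/ν is A → limiting reagent.
n(T) = (2/1) × 0.6578 = 1.316 mol
mass = 1.316 × 424.55 = 558.7 g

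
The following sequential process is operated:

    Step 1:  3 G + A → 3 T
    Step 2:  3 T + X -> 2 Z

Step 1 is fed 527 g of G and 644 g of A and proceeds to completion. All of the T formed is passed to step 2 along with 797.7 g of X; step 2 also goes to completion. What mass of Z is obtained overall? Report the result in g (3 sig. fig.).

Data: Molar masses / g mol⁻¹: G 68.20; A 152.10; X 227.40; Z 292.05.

1500 g

Step 1:
n(G) = 527.0 / 68.20 = 7.727 mol
n(A) = 644.0 / 152.10 = 4.234 mol
n/ν for G = 7.727/3 = 2.576
n/ν for A = 4.234/1 = 4.234
Smallest n/ν is G → limiting reagent.
n(T) produced = (3/3) × 7.727 = 7.727 mol
Step 2:
n(T) available = 7.727 mol
n(X) = 797.7 / 227.40 = 3.508 mol
n/ν for T = 7.727/3 = 2.576
n/ν for X = 3.508/1 = 3.508
Smallest n/ν is T → limiting reagent.
n(Z) = (2/3) × 7.727 = 5.151 mol
mass = 5.151 × 292.05 = 1504 g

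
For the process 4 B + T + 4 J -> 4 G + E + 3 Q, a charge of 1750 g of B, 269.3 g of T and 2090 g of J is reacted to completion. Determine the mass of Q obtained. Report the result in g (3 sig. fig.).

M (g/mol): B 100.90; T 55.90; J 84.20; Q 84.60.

1100 g

n(B) = 1750 / 100.90 = 17.34 mol
n(T) = 269.3 / 55.90 = 4.818 mol
n(J) = 2090 / 84.20 = 24.82 mol
n/ν for B = 17.34/4 = 4.335
n/ν for T = 4.818/1 = 4.818
n/ν for J = 24.82/4 = 6.205
Smallest n/ν is B → limiting reagent.
n(Q) = (3/4) × 17.34 = 13.01 mol
mass = 13.01 × 84.60 = 1101 g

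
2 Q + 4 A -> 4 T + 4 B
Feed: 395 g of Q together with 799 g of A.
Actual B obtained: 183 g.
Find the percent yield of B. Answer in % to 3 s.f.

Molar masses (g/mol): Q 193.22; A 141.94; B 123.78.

36.2 %

n(Q) = 395.0 / 193.22 = 2.044 mol
n(A) = 799.0 / 141.94 = 5.629 mol
n/ν for Q = 2.044/2 = 1.022
n/ν for A = 5.629/4 = 1.407
Smallest n/ν is Q → limiting reagent.
theoretical n(B) = (4/2) × 2.044 = 4.088 mol → 506.0 g
% yield = 183 / 506.0 × 100 = 36.17 %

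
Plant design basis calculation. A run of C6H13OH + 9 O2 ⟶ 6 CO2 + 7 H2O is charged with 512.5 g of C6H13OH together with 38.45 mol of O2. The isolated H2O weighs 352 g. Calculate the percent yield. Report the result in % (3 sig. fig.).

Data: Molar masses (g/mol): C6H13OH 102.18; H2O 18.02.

65.3 %

n(C6H13OH) = 512.5 / 102.18 = 5.016 mol
n(O2) = 38.45 mol
n/ν → C6H13OH: 5.016, O2: 4.272; O2 is limiting.
theoretical n(H2O) = (7/9) × 38.45 = 29.91 mol → 539.0 g
% yield = 352 / 539.0 × 100 = 65.31 %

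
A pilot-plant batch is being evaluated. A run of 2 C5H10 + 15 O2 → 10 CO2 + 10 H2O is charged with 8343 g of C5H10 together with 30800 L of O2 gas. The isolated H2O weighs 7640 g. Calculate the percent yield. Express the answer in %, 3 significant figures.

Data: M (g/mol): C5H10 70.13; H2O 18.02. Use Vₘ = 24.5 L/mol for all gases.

71.3 %

n(C5H10) = 8343 / 70.13 = 119.0 mol
n(O2) = 30800 / 24.5 = 1257 mol
n/ν → C5H10: 59.50, O2: 83.80; C5H10 is limiting.
theoretical n(H2O) = (10/2) × 119.0 = 595.0 mol → 10720 g
% yield = 7640 / 10720 × 100 = 71.27 %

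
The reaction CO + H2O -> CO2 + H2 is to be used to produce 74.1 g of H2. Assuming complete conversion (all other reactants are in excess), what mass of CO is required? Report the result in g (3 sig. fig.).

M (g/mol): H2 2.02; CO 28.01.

1030 g

n(H2) = 74.1 / 2.02 = 36.68 mol
n(CO) = (1/1) × 36.68 = 36.68 mol
mass = 36.68 × 28.01 = 1027 g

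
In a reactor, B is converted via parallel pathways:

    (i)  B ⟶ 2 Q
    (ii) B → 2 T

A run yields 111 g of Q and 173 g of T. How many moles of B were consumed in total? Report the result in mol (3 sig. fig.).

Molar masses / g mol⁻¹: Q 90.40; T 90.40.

n(Q) = 111 / 90.40 = 1.228 mol
n(T) = 173 / 90.40 = 1.914 mol
n(B) via (i) = (1/2)×1.228 = 0.6140 mol
n(B) via (ii) = (1/2)×1.914 = 0.9570 mol
total n(B) = 0.6140 + 0.9570 = 1.571 mol

1.57 mol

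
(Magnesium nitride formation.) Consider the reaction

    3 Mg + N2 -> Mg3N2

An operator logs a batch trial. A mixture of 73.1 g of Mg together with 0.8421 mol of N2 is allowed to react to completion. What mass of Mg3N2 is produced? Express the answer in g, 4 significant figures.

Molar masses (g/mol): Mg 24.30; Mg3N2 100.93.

84.99 g

n(Mg) = 73.10 / 24.30 = 3.008 mol
n(N2) = 0.8421 mol
n/ν for Mg = 3.008/3 = 1.003
n/ν for N2 = 0.8421/1 = 0.8421
Smallest n/ν is N2 → limiting reagent.
n(Mg3N2) = (1/1) × 0.8421 = 0.8421 mol
mass = 0.8421 × 100.93 = 84.99 g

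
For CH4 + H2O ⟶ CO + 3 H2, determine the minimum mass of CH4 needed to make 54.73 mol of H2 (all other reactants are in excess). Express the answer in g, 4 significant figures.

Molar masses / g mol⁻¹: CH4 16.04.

292.6 g

n(H2) = 54.73 mol
n(CH4) = (1/3) × 54.73 = 18.24 mol
mass = 18.24 × 16.04 = 292.6 g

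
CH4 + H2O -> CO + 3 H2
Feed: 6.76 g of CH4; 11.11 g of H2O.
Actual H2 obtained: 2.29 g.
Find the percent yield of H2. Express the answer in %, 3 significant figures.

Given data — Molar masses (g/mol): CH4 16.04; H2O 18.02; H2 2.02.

89.7 %

n(CH4) = 6.760 / 16.04 = 0.4214 mol
n(H2O) = 11.11 / 18.02 = 0.6165 mol
n/ν → CH4: 0.4214, H2O: 0.6165; CH4 is limiting.
theoretical n(H2) = (3/1) × 0.4214 = 1.264 mol → 2.553 g
% yield = 2.29 / 2.553 × 100 = 89.70 %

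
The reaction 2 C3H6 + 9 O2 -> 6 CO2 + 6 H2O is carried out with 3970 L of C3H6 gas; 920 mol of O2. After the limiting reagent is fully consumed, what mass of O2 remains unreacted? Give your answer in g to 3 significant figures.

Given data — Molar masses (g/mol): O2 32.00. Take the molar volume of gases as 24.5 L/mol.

n(C3H6) = 3970 / 24.5 = 162.0 mol
n(O2) = 920.0 mol
n/ν for C3H6 = 162.0/2 = 81.00
n/ν for O2 = 920.0/9 = 102.2
Smallest n/ν is C3H6 → limiting reagent.
O2 consumed = (9/2) × 162.0 = 729.0 mol
O2 remaining = 920.0 − 729.0 = 191.0 mol
mass = 191.0 × 32.00 = 6112 g

6110 g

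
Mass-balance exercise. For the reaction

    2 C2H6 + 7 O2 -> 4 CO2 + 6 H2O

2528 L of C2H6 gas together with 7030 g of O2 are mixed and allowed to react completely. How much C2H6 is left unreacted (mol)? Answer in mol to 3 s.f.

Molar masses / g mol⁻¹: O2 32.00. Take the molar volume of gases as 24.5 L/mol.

n(C2H6) = 2528 / 24.5 = 103.2 mol
n(O2) = 7030 / 32.00 = 219.7 mol
n/ν for C2H6 = 103.2/2 = 51.60
n/ν for O2 = 219.7/7 = 31.39
Smallest n/ν is O2 → limiting reagent.
C2H6 consumed = (2/7) × 219.7 = 62.77 mol
C2H6 remaining = 103.2 − 62.77 = 40.43 mol

40.4 mol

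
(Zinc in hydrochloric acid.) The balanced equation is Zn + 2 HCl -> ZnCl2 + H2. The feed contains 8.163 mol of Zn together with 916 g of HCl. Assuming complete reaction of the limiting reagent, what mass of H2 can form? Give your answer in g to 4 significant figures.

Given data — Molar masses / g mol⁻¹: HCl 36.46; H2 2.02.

16.49 g

n(Zn) = 8.163 mol
n(HCl) = 916.0 / 36.46 = 25.12 mol
n/ν for Zn = 8.163/1 = 8.163
n/ν for HCl = 25.12/2 = 12.56
Smallest n/ν is Zn → limiting reagent.
n(H2) = (1/1) × 8.163 = 8.163 mol
mass = 8.163 × 2.02 = 16.49 g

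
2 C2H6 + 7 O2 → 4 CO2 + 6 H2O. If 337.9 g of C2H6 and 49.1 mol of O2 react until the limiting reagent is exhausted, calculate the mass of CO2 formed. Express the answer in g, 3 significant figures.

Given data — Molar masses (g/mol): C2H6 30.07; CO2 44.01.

989 g

n(C2H6) = 337.9 / 30.07 = 11.24 mol
n(O2) = 49.10 mol
n/ν for C2H6 = 11.24/2 = 5.620
n/ν for O2 = 49.10/7 = 7.014
Smallest n/ν is C2H6 → limiting reagent.
n(CO2) = (4/2) × 11.24 = 22.48 mol
mass = 22.48 × 44.01 = 989.3 g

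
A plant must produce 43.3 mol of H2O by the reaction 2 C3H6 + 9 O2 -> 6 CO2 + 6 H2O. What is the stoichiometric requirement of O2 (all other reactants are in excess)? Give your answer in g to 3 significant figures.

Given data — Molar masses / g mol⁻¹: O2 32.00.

2080 g

n(H2O) = 43.30 mol
n(O2) = (9/6) × 43.30 = 64.95 mol
mass = 64.95 × 32.00 = 2078 g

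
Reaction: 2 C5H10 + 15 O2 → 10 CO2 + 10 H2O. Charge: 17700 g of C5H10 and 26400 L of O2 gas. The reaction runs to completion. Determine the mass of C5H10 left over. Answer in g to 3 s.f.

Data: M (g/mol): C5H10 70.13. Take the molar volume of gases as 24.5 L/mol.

n(C5H10) = 17700 / 70.13 = 252.4 mol
n(O2) = 26400 / 24.5 = 1078 mol
n/ν for C5H10 = 252.4/2 = 126.2
n/ν for O2 = 1078/15 = 71.87
Smallest n/ν is O2 → limiting reagent.
C5H10 consumed = (2/15) × 1078 = 143.7 mol
C5H10 remaining = 252.4 − 143.7 = 108.7 mol
mass = 108.7 × 70.13 = 7623 g

7620 g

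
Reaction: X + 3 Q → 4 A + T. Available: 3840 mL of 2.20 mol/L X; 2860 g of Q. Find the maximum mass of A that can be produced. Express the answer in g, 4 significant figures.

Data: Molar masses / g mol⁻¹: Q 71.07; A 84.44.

n(X) = 2.20 × 3840/1000 = 8.448 mol
n(Q) = 2860 / 71.07 = 40.24 mol
n/ν for X = 8.448/1 = 8.448
n/ν for Q = 40.24/3 = 13.41
Smallest n/ν is X → limiting reagent.
n(A) = (4/1) × 8.448 = 33.79 mol
mass = 33.79 × 84.44 = 2853 g

2853 g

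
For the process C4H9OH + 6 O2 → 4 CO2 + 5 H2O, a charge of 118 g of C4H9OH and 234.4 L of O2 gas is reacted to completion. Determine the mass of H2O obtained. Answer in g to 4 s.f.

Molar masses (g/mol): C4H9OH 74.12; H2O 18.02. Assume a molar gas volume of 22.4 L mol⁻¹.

n(C4H9OH) = 118.0 / 74.12 = 1.592 mol
n(O2) = 234.4 / 22.4 = 10.46 mol
n/ν for C4H9OH = 1.592/1 = 1.592
n/ν for O2 = 10.46/6 = 1.743
Smallest n/ν is C4H9OH → limiting reagent.
n(H2O) = (5/1) × 1.592 = 7.960 mol
mass = 7.960 × 18.02 = 143.4 g

143.4 g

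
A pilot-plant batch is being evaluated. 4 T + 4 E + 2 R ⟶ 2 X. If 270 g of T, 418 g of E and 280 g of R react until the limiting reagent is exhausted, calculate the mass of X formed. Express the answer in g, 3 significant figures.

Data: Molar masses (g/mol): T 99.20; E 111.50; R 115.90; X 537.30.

731 g

n(T) = 270.0 / 99.20 = 2.722 mol
n(E) = 418.0 / 111.50 = 3.749 mol
n(R) = 280.0 / 115.90 = 2.416 mol
n/ν → T: 0.6805, E: 0.9373, R: 1.208; T is limiting.
n(X) = (2/4) × 2.722 = 1.361 mol
mass = 1.361 × 537.30 = 731.3 g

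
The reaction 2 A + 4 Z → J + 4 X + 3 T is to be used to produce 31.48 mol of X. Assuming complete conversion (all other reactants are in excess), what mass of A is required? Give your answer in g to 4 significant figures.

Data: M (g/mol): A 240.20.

3781 g

n(X) = 31.48 mol
n(A) = (2/4) × 31.48 = 15.74 mol
mass = 15.74 × 240.20 = 3781 g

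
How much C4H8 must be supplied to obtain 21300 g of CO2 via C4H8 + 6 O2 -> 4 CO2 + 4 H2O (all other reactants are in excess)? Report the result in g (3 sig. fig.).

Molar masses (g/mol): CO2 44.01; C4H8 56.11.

n(CO2) = 21300 / 44.01 = 484.0 mol
n(C4H8) = (1/4) × 484.0 = 121.0 mol
mass = 121.0 × 56.11 = 6789 g

6790 g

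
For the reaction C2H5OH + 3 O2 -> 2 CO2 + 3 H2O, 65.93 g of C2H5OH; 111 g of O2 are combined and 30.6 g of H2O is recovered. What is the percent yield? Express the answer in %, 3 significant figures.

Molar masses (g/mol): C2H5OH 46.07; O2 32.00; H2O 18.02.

49.0 %

n(C2H5OH) = 65.93 / 46.07 = 1.431 mol
n(O2) = 111.0 / 32.00 = 3.469 mol
n/ν for C2H5OH = 1.431/1 = 1.431
n/ν for O2 = 3.469/3 = 1.156
Smallest n/ν is O2 → limiting reagent.
theoretical n(H2O) = (3/3) × 3.469 = 3.469 mol → 62.51 g
% yield = 30.6 / 62.51 × 100 = 48.95 %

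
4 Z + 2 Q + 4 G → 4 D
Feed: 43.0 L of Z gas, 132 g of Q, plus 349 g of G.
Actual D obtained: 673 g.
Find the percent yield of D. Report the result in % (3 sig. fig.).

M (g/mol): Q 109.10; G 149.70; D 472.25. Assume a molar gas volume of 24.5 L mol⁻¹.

81.2 %

n(Z) = 43.00 / 24.5 = 1.755 mol
n(Q) = 132.0 / 109.10 = 1.210 mol
n(G) = 349.0 / 149.70 = 2.331 mol
n/ν for Z = 1.755/4 = 0.4388
n/ν for Q = 1.210/2 = 0.6050
n/ν for G = 2.331/4 = 0.5828
Smallest n/ν is Z → limiting reagent.
theoretical n(D) = (4/4) × 1.755 = 1.755 mol → 828.8 g
% yield = 673 / 828.8 × 100 = 81.20 %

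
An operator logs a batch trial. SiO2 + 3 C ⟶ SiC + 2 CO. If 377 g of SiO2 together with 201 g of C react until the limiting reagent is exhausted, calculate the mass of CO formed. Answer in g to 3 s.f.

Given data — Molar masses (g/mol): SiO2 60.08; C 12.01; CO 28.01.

n(SiO2) = 377.0 / 60.08 = 6.275 mol
n(C) = 201.0 / 12.01 = 16.74 mol
n/ν for SiO2 = 6.275/1 = 6.275
n/ν for C = 16.74/3 = 5.580
Smallest n/ν is C → limiting reagent.
n(CO) = (2/3) × 16.74 = 11.16 mol
mass = 11.16 × 28.01 = 312.6 g

313 g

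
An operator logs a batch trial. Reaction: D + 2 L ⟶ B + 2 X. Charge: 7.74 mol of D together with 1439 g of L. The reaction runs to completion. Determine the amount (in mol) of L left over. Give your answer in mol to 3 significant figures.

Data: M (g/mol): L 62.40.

7.58 mol

n(D) = 7.740 mol
n(L) = 1439 / 62.40 = 23.06 mol
n/ν for D = 7.740/1 = 7.740
n/ν for L = 23.06/2 = 11.53
Smallest n/ν is D → limiting reagent.
L consumed = (2/1) × 7.740 = 15.48 mol
L remaining = 23.06 − 15.48 = 7.580 mol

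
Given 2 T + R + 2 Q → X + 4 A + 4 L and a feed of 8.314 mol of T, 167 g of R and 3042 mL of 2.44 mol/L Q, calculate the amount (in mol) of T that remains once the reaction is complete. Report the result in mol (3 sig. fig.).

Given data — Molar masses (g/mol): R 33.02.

0.892 mol

n(T) = 8.314 mol
n(R) = 167.0 / 33.02 = 5.058 mol
n(Q) = 2.44 × 3042/1000 = 7.422 mol
n/ν for T = 8.314/2 = 4.157
n/ν for R = 5.058/1 = 5.058
n/ν for Q = 7.422/2 = 3.711
Smallest n/ν is Q → limiting reagent.
T consumed = (2/2) × 7.422 = 7.422 mol
T remaining = 8.314 − 7.422 = 0.8920 mol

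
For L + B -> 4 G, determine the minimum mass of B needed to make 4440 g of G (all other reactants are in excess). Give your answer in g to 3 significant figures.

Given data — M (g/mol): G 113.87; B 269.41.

n(G) = 4440 / 113.87 = 38.99 mol
n(B) = (1/4) × 38.99 = 9.748 mol
mass = 9.748 × 269.41 = 2626 g

2630 g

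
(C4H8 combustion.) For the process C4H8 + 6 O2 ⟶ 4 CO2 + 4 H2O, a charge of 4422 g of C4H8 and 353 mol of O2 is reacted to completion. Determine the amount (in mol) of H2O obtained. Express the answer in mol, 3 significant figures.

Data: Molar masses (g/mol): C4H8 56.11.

n(C4H8) = 4422 / 56.11 = 78.81 mol
n(O2) = 353.0 mol
n/ν → C4H8: 78.81, O2: 58.83; O2 is limiting.
n(H2O) = (4/6) × 353.0 = 235.3 mol

235 mol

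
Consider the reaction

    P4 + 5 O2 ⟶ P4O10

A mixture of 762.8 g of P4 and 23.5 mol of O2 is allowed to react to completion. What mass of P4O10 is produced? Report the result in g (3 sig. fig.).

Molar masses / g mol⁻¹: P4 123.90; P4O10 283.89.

n(P4) = 762.8 / 123.90 = 6.157 mol
n(O2) = 23.50 mol
n/ν for P4 = 6.157/1 = 6.157
n/ν for O2 = 23.50/5 = 4.700
Smallest n/ν is O2 → limiting reagent.
n(P4O10) = (1/5) × 23.50 = 4.700 mol
mass = 4.700 × 283.89 = 1334 g

1330 g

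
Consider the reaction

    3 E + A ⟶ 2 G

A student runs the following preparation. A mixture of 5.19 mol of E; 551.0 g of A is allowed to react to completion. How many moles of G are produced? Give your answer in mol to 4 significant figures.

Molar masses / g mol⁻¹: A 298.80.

n(E) = 5.190 mol
n(A) = 551.0 / 298.80 = 1.844 mol
n/ν for E = 5.190/3 = 1.730
n/ν for A = 1.844/1 = 1.844
Smallest n/ν is E → limiting reagent.
n(G) = (2/3) × 5.190 = 3.460 mol

3.460 mol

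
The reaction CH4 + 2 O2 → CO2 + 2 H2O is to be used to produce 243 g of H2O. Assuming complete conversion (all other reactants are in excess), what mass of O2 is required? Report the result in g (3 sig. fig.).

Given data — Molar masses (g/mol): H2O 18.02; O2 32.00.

n(H2O) = 243 / 18.02 = 13.49 mol
n(O2) = (2/2) × 13.49 = 13.49 mol
mass = 13.49 × 32.00 = 431.7 g

432 g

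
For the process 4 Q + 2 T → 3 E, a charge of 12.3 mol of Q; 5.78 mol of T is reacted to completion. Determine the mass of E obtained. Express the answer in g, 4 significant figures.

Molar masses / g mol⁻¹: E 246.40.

n(Q) = 12.30 mol
n(T) = 5.780 mol
n/ν for Q = 12.30/4 = 3.075
n/ν for T = 5.780/2 = 2.890
Smallest n/ν is T → limiting reagent.
n(E) = (3/2) × 5.780 = 8.670 mol
mass = 8.670 × 246.40 = 2136 g

2136 g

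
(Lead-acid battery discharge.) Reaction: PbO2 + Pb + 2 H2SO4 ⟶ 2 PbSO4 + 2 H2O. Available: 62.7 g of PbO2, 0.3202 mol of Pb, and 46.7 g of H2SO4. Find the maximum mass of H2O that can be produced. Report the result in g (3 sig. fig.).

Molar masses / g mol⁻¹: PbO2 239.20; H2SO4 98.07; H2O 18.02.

8.58 g

n(PbO2) = 62.70 / 239.20 = 0.2621 mol
n(Pb) = 0.3202 mol
n(H2SO4) = 46.70 / 98.07 = 0.4762 mol
n/ν for PbO2 = 0.2621/1 = 0.2621
n/ν for Pb = 0.3202/1 = 0.3202
n/ν for H2SO4 = 0.4762/2 = 0.2381
Smallest n/ν is H2SO4 → limiting reagent.
n(H2O) = (2/2) × 0.4762 = 0.4762 mol
mass = 0.4762 × 18.02 = 8.581 g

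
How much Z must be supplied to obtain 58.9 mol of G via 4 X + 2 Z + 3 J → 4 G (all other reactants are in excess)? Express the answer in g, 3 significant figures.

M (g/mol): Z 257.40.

n(G) = 58.90 mol
n(Z) = (2/4) × 58.90 = 29.45 mol
mass = 29.45 × 257.40 = 7580 g

7580 g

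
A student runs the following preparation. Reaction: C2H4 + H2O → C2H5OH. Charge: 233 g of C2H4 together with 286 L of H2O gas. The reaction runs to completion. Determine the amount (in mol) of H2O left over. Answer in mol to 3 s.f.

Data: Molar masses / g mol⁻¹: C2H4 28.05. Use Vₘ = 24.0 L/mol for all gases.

n(C2H4) = 233.0 / 28.05 = 8.307 mol
n(H2O) = 286.0 / 24.0 = 11.92 mol
n/ν for C2H4 = 8.307/1 = 8.307
n/ν for H2O = 11.92/1 = 11.92
Smallest n/ν is C2H4 → limiting reagent.
H2O consumed = (1/1) × 8.307 = 8.307 mol
H2O remaining = 11.92 − 8.307 = 3.613 mol

3.61 mol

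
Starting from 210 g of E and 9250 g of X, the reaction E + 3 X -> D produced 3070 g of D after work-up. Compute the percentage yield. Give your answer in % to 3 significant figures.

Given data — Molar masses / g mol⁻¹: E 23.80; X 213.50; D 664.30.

n(E) = 210.0 / 23.80 = 8.824 mol
n(X) = 9250 / 213.50 = 43.33 mol
n/ν for E = 8.824/1 = 8.824
n/ν for X = 43.33/3 = 14.44
Smallest n/ν is E → limiting reagent.
theoretical n(D) = (1/1) × 8.824 = 8.824 mol → 5862 g
% yield = 3070 / 5862 × 100 = 52.37 %

52.4 %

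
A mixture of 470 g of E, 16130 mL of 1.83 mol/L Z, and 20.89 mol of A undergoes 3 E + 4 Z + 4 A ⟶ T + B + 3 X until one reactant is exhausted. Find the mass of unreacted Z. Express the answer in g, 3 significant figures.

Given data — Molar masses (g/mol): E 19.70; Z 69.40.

599 g

n(E) = 470.0 / 19.70 = 23.86 mol
n(Z) = 1.83 × 16130/1000 = 29.52 mol
n(A) = 20.89 mol
n/ν for E = 23.86/3 = 7.953
n/ν for Z = 29.52/4 = 7.380
n/ν for A = 20.89/4 = 5.223
Smallest n/ν is A → limiting reagent.
Z consumed = (4/4) × 20.89 = 20.89 mol
Z remaining = 29.52 − 20.89 = 8.630 mol
mass = 8.630 × 69.40 = 598.9 g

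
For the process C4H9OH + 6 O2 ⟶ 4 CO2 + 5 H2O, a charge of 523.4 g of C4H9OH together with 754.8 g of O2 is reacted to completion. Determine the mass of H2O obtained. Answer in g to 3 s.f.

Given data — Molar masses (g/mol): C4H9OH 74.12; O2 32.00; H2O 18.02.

n(C4H9OH) = 523.4 / 74.12 = 7.062 mol
n(O2) = 754.8 / 32.00 = 23.59 mol
n/ν for C4H9OH = 7.062/1 = 7.062
n/ν for O2 = 23.59/6 = 3.932
Smallest n/ν is O2 → limiting reagent.
n(H2O) = (5/6) × 23.59 = 19.66 mol
mass = 19.66 × 18.02 = 354.3 g

354 g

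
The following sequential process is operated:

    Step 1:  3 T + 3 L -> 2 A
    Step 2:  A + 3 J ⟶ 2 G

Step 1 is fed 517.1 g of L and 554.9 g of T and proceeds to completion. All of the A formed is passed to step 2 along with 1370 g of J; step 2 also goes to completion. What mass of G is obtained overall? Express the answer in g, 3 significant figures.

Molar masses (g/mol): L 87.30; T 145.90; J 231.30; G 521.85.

2060 g

Step 1:
n(L) = 517.1 / 87.30 = 5.923 mol
n(T) = 554.9 / 145.90 = 3.803 mol
n/ν for L = 5.923/3 = 1.974
n/ν for T = 3.803/3 = 1.268
Smallest n/ν is T → limiting reagent.
n(A) produced = (2/3) × 3.803 = 2.535 mol
Step 2:
n(A) available = 2.535 mol
n(J) = 1370 / 231.30 = 5.923 mol
n/ν for A = 2.535/1 = 2.535
n/ν for J = 5.923/3 = 1.974
Smallest n/ν is J → limiting reagent.
n(G) = (2/3) × 5.923 = 3.949 mol
mass = 3.949 × 521.85 = 2061 g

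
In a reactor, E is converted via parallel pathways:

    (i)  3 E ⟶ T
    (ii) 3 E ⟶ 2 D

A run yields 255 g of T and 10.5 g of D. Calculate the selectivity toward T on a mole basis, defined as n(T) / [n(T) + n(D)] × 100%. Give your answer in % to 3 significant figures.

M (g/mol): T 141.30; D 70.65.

92.4 %

n(T) = 255 / 141.30 = 1.805 mol
n(D) = 10.5 / 70.65 = 0.1486 mol
selectivity = 1.805/(1.805+0.1486) × 100 = 92.39 %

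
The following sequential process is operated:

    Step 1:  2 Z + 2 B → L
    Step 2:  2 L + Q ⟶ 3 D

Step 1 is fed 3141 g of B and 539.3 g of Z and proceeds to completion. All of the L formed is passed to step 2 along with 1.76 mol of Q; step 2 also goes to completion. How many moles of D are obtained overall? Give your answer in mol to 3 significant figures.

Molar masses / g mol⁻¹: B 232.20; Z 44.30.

5.28 mol

Step 1:
n(B) = 3141 / 232.20 = 13.53 mol
n(Z) = 539.3 / 44.30 = 12.17 mol
n/ν → B: 6.765, Z: 6.085; Z is limiting.
n(L) produced = (1/2) × 12.17 = 6.085 mol
Step 2:
n(L) available = 6.085 mol
n(Q) = 1.760 mol
n/ν → L: 3.043, Q: 1.760; Q is limiting.
n(D) = (3/1) × 1.760 = 5.280 mol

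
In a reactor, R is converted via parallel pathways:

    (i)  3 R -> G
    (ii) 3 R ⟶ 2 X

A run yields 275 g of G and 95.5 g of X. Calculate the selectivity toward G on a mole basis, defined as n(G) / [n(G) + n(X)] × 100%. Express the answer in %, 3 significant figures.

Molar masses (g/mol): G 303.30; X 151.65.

n(G) = 275 / 303.30 = 0.9067 mol
n(X) = 95.5 / 151.65 = 0.6297 mol
selectivity = 0.9067/(0.9067+0.6297) × 100 = 59.01 %

59.0 %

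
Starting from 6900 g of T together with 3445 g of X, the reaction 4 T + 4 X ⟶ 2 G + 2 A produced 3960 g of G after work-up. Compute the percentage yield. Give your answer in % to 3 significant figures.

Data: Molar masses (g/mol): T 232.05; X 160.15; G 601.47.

61.2 %

n(T) = 6900 / 232.05 = 29.73 mol
n(X) = 3445 / 160.15 = 21.51 mol
n/ν for T = 29.73/4 = 7.433
n/ν for X = 21.51/4 = 5.378
Smallest n/ν is X → limiting reagent.
theoretical n(G) = (2/4) × 21.51 = 10.76 mol → 6472 g
% yield = 3960 / 6472 × 100 = 61.19 %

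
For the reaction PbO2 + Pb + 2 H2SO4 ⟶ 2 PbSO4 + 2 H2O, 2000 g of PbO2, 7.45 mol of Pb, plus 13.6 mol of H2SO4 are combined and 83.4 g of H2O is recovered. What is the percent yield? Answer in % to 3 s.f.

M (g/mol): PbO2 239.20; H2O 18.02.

n(PbO2) = 2000 / 239.20 = 8.361 mol
n(Pb) = 7.450 mol
n(H2SO4) = 13.60 mol
n/ν for PbO2 = 8.361/1 = 8.361
n/ν for Pb = 7.450/1 = 7.450
n/ν for H2SO4 = 13.60/2 = 6.800
Smallest n/ν is H2SO4 → limiting reagent.
theoretical n(H2O) = (2/2) × 13.60 = 13.60 mol → 245.1 g
% yield = 83.4 / 245.1 × 100 = 34.03 %

34.0 %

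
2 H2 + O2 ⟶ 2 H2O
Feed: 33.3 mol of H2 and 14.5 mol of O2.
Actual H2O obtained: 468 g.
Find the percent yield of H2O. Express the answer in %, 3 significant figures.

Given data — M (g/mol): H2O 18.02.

89.6 %

n(H2) = 33.30 mol
n(O2) = 14.50 mol
n/ν for H2 = 33.30/2 = 16.65
n/ν for O2 = 14.50/1 = 14.50
Smallest n/ν is O2 → limiting reagent.
theoretical n(H2O) = (2/1) × 14.50 = 29.00 mol → 522.6 g
% yield = 468 / 522.6 × 100 = 89.55 %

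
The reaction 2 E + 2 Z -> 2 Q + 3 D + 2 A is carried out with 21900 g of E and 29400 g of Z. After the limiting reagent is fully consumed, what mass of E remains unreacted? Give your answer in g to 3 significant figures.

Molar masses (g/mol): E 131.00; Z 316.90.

9750 g

n(E) = 21900 / 131.00 = 167.2 mol
n(Z) = 29400 / 316.90 = 92.77 mol
n/ν for E = 167.2/2 = 83.60
n/ν for Z = 92.77/2 = 46.39
Smallest n/ν is Z → limiting reagent.
E consumed = (2/2) × 92.77 = 92.77 mol
E remaining = 167.2 − 92.77 = 74.43 mol
mass = 74.43 × 131.00 = 9750 g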